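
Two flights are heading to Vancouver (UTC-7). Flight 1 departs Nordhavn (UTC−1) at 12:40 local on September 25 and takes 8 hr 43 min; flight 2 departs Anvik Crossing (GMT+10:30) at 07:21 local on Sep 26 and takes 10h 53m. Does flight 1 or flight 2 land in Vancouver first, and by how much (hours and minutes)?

Flight 1 in UTC: 12:40 + 1:00 = 13:40 on Sep 25.
+8 hours and 43 minutes → arrive 22:23 UTC on Sep 25.
Flight 2 in UTC: 07:21 − 10:30 = 20:51 on Sep 25.
+10 hours 53 minutes → arrive 07:44 UTC on Sep 26.
Flight 1 lands earlier by 9 hours 21 minutes.

the first, by 9 hours 21 minutes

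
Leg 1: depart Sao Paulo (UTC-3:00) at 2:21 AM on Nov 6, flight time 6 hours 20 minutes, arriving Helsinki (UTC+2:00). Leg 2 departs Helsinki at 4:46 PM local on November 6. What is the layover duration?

Convert departure to UTC: 2:21 AM + 3:00 = 5:21 AM UTC on Nov 6.
Add 6 hours and 20 minutes flight time → 11:41 AM UTC.
Helsinki is UTC+2:00, so local arrival = 11:41 AM + 2:00 = 1:41 PM on Nov 6.
Layover = 4:46 PM − 1:41 PM = 3 hours 5 minutes.

3 hours 5 minutes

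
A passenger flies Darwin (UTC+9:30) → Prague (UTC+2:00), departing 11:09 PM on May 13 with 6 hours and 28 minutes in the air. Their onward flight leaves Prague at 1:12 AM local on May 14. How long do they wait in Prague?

3 hours 5 minutes

Convert departure to UTC: 11:09 PM − 9:30 = 1:39 PM UTC on May 13.
Add 6 hours and 28 minutes flight time → 8:07 PM UTC.
Prague is UTC+2:00, so local arrival = 8:07 PM + 2:00 = 10:07 PM on May 13.
Layover = 1:12 AM − 10:07 PM (+1 day) = 3 hours 5 minutes.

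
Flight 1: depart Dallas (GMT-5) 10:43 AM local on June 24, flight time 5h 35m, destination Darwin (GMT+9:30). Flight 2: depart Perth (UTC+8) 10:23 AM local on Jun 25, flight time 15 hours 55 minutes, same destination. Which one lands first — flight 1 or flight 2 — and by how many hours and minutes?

the first, by 21 hours

Flight 1 in UTC: 10:43 AM + 5:00 = 3:43 PM on Jun 24.
+5 hours 35 minutes → arrive 9:18 PM UTC on Jun 24.
Flight 2 in UTC: 10:23 AM − 8:00 = 2:23 AM on Jun 25.
+15 hours 55 minutes → arrive 6:18 PM UTC on Jun 25.
Flight 1 lands earlier by 21 hours.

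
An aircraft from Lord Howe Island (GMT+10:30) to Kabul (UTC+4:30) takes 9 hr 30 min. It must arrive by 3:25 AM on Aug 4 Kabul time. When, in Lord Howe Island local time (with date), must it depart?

11:55 PM on August 3

Target arrival in UTC: 3:25 AM − 4:30 = 10:55 PM on Aug 3.
Subtract 9 hours and 30 minutes → departure 1:25 PM UTC on Aug 3.
Lord Howe Island is UTC+10:30: 1:25 PM + 10:30 = 11:55 PM on Aug 3.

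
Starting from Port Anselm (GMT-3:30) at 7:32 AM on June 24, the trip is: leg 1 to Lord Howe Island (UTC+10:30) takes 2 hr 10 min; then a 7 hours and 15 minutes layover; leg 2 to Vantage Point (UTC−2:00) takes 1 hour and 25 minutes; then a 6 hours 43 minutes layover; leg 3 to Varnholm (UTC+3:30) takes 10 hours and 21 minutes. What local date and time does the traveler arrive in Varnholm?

6:26 PM on Jun 25

Convert departure to UTC: 7:32 AM + 3:30 = 11:02 AM UTC on Jun 24.
Add 2 hours and 10 minutes leg 1 → 1:12 PM UTC.
Add 7 hours 15 minutes layover in Lord Howe Island → 8:27 PM UTC.
Add 1 hour and 25 minutes leg 2 → 9:52 PM UTC.
Add 6 hours and 43 minutes layover in Vantage Point → 4:35 AM UTC (Jun 25).
Add 10 hours 21 minutes leg 3 → 2:56 PM UTC.
Varnholm is UTC+3:30, so local arrival = 2:56 PM + 3:30 = 6:26 PM on Jun 25.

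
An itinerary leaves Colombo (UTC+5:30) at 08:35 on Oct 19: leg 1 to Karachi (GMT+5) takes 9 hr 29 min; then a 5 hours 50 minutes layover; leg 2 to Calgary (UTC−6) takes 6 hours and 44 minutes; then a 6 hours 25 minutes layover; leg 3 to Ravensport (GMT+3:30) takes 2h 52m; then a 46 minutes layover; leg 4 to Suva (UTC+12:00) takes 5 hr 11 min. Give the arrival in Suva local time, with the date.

Convert departure to UTC: 08:35 − 5:30 = 03:05 UTC on Oct 19.
Add 9 hours 29 minutes leg 1 → 12:34 UTC.
Add 5 hours 50 minutes layover in Karachi → 18:24 UTC.
Add 6 hours 44 minutes leg 2 → 01:08 UTC (Oct 20).
Add 6 hours and 25 minutes layover in Calgary → 07:33 UTC.
Add 2 hours and 52 minutes leg 3 → 10:25 UTC.
Add 46 minutes layover in Ravensport → 11:11 UTC.
Add 5 hours and 11 minutes leg 4 → 16:22 UTC.
Suva is UTC+12:00, so local arrival = 16:22 + 12:00 = 04:22 on Oct 21.

04:22 on Oct 21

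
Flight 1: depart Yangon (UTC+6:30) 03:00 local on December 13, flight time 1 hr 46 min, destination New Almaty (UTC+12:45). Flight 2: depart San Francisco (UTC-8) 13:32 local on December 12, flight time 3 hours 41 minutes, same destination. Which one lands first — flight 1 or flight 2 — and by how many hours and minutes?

Flight 1 in UTC: 03:00 − 6:30 = 20:30 on Dec 12.
+1 hour and 46 minutes → arrive 22:16 UTC on Dec 12.
Flight 2 in UTC: 13:32 + 8:00 = 21:32 on Dec 12.
+3 hours 41 minutes → arrive 01:13 UTC on Dec 13.
Flight 1 lands earlier by 2 hours 57 minutes.

the first, by 2 hours 57 minutes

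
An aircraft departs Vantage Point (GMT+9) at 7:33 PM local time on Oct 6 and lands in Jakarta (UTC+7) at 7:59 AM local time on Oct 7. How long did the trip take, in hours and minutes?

Departure in UTC: 7:33 PM − 9:00 = 10:33 AM on Oct 6.
Arrival in UTC: 7:59 AM − 7:00 = 12:59 AM on Oct 7.
Elapsed = 12:59 AM − 10:33 AM (+1 day) = 14 hours 26 minutes.

14 hours 26 minutes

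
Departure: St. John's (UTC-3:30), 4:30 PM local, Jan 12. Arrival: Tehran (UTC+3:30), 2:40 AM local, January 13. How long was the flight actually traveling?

3 hours 10 minutes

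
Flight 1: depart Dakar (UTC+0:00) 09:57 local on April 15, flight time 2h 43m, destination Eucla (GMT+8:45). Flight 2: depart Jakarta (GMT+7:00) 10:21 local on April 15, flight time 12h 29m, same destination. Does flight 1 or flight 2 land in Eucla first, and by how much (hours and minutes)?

Flight 1 departs at 09:57 UTC (Apr 15).
+2 hours and 43 minutes → arrive 12:40 UTC on Apr 15.
Flight 2 in UTC: 10:21 − 7:00 = 03:21 on Apr 15.
+12 hours 29 minutes → arrive 15:50 UTC on Apr 15.
Flight 1 lands earlier by 3 hours 10 minutes.

the first, by 3 hours 10 minutes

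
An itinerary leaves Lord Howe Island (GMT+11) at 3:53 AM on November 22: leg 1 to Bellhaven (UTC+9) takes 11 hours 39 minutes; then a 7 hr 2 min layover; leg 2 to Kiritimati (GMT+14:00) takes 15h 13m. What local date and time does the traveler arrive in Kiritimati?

Convert departure to UTC: 3:53 AM − 11:00 = 4:53 PM UTC on Nov 21.
Add 11 hours and 39 minutes leg 1 → 4:32 AM UTC (Nov 22).
Add 7 hours and 2 minutes layover in Bellhaven → 11:34 AM UTC.
Add 15 hours and 13 minutes leg 2 → 2:47 AM UTC (Nov 23).
Kiritimati is UTC+14:00, so local arrival = 2:47 AM + 14:00 = 4:47 PM on Nov 23.

4:47 PM on November 23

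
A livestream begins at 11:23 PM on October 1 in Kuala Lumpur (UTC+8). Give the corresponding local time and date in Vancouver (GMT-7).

8:23 AM on October 1

In UTC: 11:23 PM − 8:00 = 3:23 PM on Oct 1.
Vancouver is UTC−7:00: 3:23 PM − 7:00 = 8:23 AM on Oct 1.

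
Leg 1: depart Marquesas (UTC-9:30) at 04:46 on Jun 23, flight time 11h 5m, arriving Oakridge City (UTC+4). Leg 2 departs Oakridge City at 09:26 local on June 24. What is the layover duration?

Convert departure to UTC: 04:46 + 9:30 = 14:16 UTC on Jun 23.
Add 11 hours 5 minutes flight time → 01:21 UTC (Jun 24).
Oakridge City is UTC+4:00, so local arrival = 01:21 + 4:00 = 05:21 on Jun 24.
Layover = 09:26 − 05:21 = 4 hours 5 minutes.

4 hours 5 minutes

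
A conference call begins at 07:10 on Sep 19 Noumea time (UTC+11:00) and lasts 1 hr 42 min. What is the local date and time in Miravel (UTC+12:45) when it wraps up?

10:37 on September 19

Miravel is 1:45 ahead of Noumea.
After 1 hour 42 minutes it is 08:52 in Noumea.
Shift by the zone difference: 08:52 + 1:45 = 10:37 on Sep 19 in Miravel.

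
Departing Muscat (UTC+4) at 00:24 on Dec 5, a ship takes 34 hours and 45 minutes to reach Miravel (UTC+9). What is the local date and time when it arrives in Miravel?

Miravel is 5:00 ahead of Muscat.
After 34 hours and 45 minutes it is 11:09 (Dec 6) in Muscat.
Shift by the zone difference: 11:09 + 5:00 = 16:09 on Dec 6 in Miravel.

16:09 on Dec 6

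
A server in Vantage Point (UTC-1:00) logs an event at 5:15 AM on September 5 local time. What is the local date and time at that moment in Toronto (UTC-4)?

2:15 AM on Sep 5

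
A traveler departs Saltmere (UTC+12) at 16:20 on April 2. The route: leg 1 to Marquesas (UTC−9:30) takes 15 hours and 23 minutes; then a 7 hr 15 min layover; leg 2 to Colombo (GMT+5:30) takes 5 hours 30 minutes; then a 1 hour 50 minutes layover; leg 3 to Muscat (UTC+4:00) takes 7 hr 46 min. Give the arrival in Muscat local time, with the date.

Convert departure to UTC: 16:20 − 12:00 = 04:20 UTC on Apr 2.
Add 15 hours 23 minutes leg 1 → 19:43 UTC.
Add 7 hours 15 minutes layover in Marquesas → 02:58 UTC (Apr 3).
Add 5 hours 30 minutes leg 2 → 08:28 UTC.
Add 1 hour 50 minutes layover in Colombo → 10:18 UTC.
Add 7 hours 46 minutes leg 3 → 18:04 UTC.
Muscat is UTC+4:00, so local arrival = 18:04 + 4:00 = 22:04 on Apr 3.

22:04 on April 3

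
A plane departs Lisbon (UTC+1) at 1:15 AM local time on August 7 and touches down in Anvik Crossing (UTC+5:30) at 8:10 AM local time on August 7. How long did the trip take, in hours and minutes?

Departure in UTC: 1:15 AM − 1:00 = 12:15 AM on Aug 7.
Arrival in UTC: 8:10 AM − 5:30 = 2:40 AM on Aug 7.
Elapsed = 2:40 AM − 12:15 AM = 2 hours 25 minutes.

2 hours 25 minutes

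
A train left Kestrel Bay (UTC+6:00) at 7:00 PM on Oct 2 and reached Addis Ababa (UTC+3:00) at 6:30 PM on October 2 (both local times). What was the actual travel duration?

Departure in UTC: 7:00 PM − 6:00 = 1:00 PM on Oct 2.
Arrival in UTC: 6:30 PM − 3:00 = 3:30 PM on Oct 2.
Elapsed = 3:30 PM − 1:00 PM = 2 hours 30 minutes.

2 hours 30 minutes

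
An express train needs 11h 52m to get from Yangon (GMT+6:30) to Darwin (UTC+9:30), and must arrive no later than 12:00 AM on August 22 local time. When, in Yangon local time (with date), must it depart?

Target arrival in UTC: 12:00 AM − 9:30 = 2:30 PM on Aug 21.
Subtract 11 hours and 52 minutes → departure 2:38 AM UTC on Aug 21.
Yangon is UTC+6:30: 2:38 AM + 6:30 = 9:08 AM on Aug 21.

9:08 AM on Aug 21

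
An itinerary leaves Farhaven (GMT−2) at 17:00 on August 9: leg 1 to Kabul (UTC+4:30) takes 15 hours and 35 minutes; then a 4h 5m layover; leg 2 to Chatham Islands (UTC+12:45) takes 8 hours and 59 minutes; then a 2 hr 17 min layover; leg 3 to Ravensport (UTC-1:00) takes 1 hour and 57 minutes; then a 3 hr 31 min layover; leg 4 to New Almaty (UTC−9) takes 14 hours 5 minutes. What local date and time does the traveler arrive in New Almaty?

Convert departure to UTC: 17:00 + 2:00 = 19:00 UTC on Aug 9.
Add 15 hours and 35 minutes leg 1 → 10:35 UTC (Aug 10).
Add 4 hours 5 minutes layover in Kabul → 14:40 UTC.
Add 8 hours 59 minutes leg 2 → 23:39 UTC.
Add 2 hours 17 minutes layover in Chatham Islands → 01:56 UTC (Aug 11).
Add 1 hour and 57 minutes leg 3 → 03:53 UTC.
Add 3 hours and 31 minutes layover in Ravensport → 07:24 UTC.
Add 14 hours and 5 minutes leg 4 → 21:29 UTC.
New Almaty is UTC−9:00, so local arrival = 21:29 − 9:00 = 12:29 on Aug 11.

12:29 on August 11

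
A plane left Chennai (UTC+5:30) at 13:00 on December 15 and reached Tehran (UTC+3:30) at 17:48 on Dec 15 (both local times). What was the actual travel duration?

6 hours 48 minutes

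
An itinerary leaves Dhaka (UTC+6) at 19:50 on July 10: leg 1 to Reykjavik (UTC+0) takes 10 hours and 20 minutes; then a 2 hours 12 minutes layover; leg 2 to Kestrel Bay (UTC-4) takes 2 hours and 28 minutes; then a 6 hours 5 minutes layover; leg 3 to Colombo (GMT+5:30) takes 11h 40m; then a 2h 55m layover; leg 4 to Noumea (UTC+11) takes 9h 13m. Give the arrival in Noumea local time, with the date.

Convert departure to UTC: 19:50 − 6:00 = 13:50 UTC on Jul 10.
Add 10 hours 20 minutes leg 1 → 00:10 UTC (Jul 11).
Add 2 hours and 12 minutes layover in Reykjavik → 02:22 UTC.
Add 2 hours 28 minutes leg 2 → 04:50 UTC.
Add 6 hours 5 minutes layover in Kestrel Bay → 10:55 UTC.
Add 11 hours 40 minutes leg 3 → 22:35 UTC.
Add 2 hours 55 minutes layover in Colombo → 01:30 UTC (Jul 12).
Add 9 hours 13 minutes leg 4 → 10:43 UTC.
Noumea is UTC+11:00, so local arrival = 10:43 + 11:00 = 21:43 on Jul 12.

21:43 on July 12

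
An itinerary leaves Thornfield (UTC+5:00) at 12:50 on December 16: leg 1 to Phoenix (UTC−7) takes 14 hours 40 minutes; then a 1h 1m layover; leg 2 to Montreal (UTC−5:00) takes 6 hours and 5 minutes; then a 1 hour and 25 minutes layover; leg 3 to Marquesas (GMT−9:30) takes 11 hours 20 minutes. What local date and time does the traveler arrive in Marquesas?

Convert departure to UTC: 12:50 − 5:00 = 07:50 UTC on Dec 16.
Add 14 hours and 40 minutes leg 1 → 22:30 UTC.
Add 1 hour and 1 minute layover in Phoenix → 23:31 UTC.
Add 6 hours 5 minutes leg 2 → 05:36 UTC (Dec 17).
Add 1 hour 25 minutes layover in Montreal → 07:01 UTC.
Add 11 hours and 20 minutes leg 3 → 18:21 UTC.
Marquesas is UTC−9:30, so local arrival = 18:21 − 9:30 = 08:51 on Dec 17.

08:51 on December 17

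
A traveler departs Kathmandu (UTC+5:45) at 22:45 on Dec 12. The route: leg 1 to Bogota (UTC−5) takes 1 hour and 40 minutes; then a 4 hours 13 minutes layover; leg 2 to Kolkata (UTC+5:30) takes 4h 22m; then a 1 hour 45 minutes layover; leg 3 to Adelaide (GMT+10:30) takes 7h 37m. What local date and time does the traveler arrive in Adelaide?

23:07 on December 13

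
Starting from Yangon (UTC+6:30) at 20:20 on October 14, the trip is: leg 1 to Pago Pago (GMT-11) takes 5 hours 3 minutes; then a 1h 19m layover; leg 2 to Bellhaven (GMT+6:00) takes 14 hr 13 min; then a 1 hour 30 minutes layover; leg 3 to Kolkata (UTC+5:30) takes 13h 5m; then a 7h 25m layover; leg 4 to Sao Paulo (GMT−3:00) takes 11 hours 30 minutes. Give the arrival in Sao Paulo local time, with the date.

Convert departure to UTC: 20:20 − 6:30 = 13:50 UTC on Oct 14.
Add 5 hours 3 minutes leg 1 → 18:53 UTC.
Add 1 hour and 19 minutes layover in Pago Pago → 20:12 UTC.
Add 14 hours 13 minutes leg 2 → 10:25 UTC (Oct 15).
Add 1 hour and 30 minutes layover in Bellhaven → 11:55 UTC.
Add 13 hours and 5 minutes leg 3 → 01:00 UTC (Oct 16).
Add 7 hours 25 minutes layover in Kolkata → 08:25 UTC.
Add 11 hours 30 minutes leg 4 → 19:55 UTC.
Sao Paulo is UTC−3:00, so local arrival = 19:55 − 3:00 = 16:55 on Oct 16.

16:55 on Oct 16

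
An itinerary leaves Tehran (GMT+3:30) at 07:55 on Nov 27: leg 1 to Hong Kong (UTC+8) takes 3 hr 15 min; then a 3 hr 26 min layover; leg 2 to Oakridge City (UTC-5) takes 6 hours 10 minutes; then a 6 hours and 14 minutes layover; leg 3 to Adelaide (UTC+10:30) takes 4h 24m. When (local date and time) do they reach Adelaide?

14:24 on November 28

Convert departure to UTC: 07:55 − 3:30 = 04:25 UTC on Nov 27.
Add 3 hours 15 minutes leg 1 → 07:40 UTC.
Add 3 hours 26 minutes layover in Hong Kong → 11:06 UTC.
Add 6 hours 10 minutes leg 2 → 17:16 UTC.
Add 6 hours 14 minutes layover in Oakridge City → 23:30 UTC.
Add 4 hours and 24 minutes leg 3 → 03:54 UTC (Nov 28).
Adelaide is UTC+10:30, so local arrival = 03:54 + 10:30 = 14:24 on Nov 28.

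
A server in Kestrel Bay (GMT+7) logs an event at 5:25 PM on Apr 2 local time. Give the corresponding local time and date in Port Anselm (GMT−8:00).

Port Anselm is 15:00 behind Kestrel Bay.
Shift by the zone difference: 5:25 PM − 15:00 = 2:25 AM on Apr 2 in Port Anselm.

2:25 AM on Apr 2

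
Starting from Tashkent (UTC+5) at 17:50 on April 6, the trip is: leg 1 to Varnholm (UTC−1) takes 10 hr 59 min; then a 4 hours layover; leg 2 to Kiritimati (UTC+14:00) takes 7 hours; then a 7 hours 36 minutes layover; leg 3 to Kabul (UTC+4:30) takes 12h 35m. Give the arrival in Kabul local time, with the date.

11:30 on Apr 8

Convert departure to UTC: 17:50 − 5:00 = 12:50 UTC on Apr 6.
Add 10 hours and 59 minutes leg 1 → 23:49 UTC.
Add 4 hours layover in Varnholm → 03:49 UTC (Apr 7).
Add 7 hours leg 2 → 10:49 UTC.
Add 7 hours 36 minutes layover in Kiritimati → 18:25 UTC.
Add 12 hours 35 minutes leg 3 → 07:00 UTC (Apr 8).
Kabul is UTC+4:30, so local arrival = 07:00 + 4:30 = 11:30 on Apr 8.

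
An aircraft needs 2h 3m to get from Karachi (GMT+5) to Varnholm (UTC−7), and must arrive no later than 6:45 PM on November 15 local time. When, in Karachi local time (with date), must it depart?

4:42 AM on Nov 16

Target arrival in UTC: 6:45 PM + 7:00 = 1:45 AM on Nov 16.
Subtract 2 hours 3 minutes → departure 11:42 PM UTC on Nov 15.
Karachi is UTC+5:00: 11:42 PM + 5:00 = 4:42 AM on Nov 16.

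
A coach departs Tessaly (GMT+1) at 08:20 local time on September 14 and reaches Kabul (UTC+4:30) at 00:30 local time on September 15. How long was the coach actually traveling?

12 hours 40 minutes

Departure in UTC: 08:20 − 1:00 = 07:20 on Sep 14.
Arrival in UTC: 00:30 − 4:30 = 20:00 on Sep 14.
Elapsed = 20:00 − 07:20 = 12 hours 40 minutes.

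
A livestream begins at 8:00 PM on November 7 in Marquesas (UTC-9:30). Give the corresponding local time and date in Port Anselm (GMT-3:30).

2:00 AM on November 8

In UTC: 8:00 PM + 9:30 = 5:30 AM on Nov 8.
Port Anselm is UTC−3:30: 5:30 AM − 3:30 = 2:00 AM on Nov 8.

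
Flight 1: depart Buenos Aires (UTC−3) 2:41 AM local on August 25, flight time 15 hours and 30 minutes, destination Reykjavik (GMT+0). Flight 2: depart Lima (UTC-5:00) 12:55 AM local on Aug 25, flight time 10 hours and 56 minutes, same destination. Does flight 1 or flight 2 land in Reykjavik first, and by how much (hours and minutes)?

Flight 1 in UTC: 2:41 AM + 3:00 = 5:41 AM on Aug 25.
+15 hours 30 minutes → arrive 9:11 PM UTC on Aug 25.
Flight 2 in UTC: 12:55 AM + 5:00 = 5:55 AM on Aug 25.
+10 hours 56 minutes → arrive 4:51 PM UTC on Aug 25.
Flight 2 lands earlier by 4 hours 20 minutes.

the second, by 4 hours 20 minutes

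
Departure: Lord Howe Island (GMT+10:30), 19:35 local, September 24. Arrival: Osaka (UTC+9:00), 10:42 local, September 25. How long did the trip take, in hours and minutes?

16 hours 37 minutes

Departure in UTC: 19:35 − 10:30 = 09:05 on Sep 24.
Arrival in UTC: 10:42 − 9:00 = 01:42 on Sep 25.
Elapsed = 01:42 − 09:05 (+1 day) = 16 hours 37 minutes.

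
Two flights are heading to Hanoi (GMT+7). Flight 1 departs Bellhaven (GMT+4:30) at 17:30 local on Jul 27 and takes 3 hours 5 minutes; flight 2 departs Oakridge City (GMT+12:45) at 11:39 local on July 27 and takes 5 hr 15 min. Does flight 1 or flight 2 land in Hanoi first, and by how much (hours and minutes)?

the second, by 11 hours 56 minutes

Flight 1 in UTC: 17:30 − 4:30 = 13:00 on Jul 27.
+3 hours 5 minutes → arrive 16:05 UTC on Jul 27.
Flight 2 in UTC: 11:39 − 12:45 = 22:54 on Jul 26.
+5 hours and 15 minutes → arrive 04:09 UTC on Jul 27.
Flight 2 lands earlier by 11 hours 56 minutes.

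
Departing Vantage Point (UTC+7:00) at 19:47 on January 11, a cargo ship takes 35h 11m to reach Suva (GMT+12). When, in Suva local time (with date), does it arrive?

11:58 on January 13

Convert departure to UTC: 19:47 − 7:00 = 12:47 UTC on Jan 11.
Add 35 hours and 11 minutes travel time → 23:58 UTC (Jan 12).
Suva is UTC+12:00, so local arrival = 23:58 + 12:00 = 11:58 on Jan 13.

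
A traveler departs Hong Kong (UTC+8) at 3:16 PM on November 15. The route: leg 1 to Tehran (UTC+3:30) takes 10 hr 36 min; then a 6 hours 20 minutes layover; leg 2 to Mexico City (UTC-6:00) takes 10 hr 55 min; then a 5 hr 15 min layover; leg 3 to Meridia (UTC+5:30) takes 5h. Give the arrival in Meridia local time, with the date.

2:52 AM on November 17

Convert departure to UTC: 3:16 PM − 8:00 = 7:16 AM UTC on Nov 15.
Add 10 hours and 36 minutes leg 1 → 5:52 PM UTC.
Add 6 hours 20 minutes layover in Tehran → 12:12 AM UTC (Nov 16).
Add 10 hours and 55 minutes leg 2 → 11:07 AM UTC.
Add 5 hours and 15 minutes layover in Mexico City → 4:22 PM UTC.
Add 5 hours leg 3 → 9:22 PM UTC.
Meridia is UTC+5:30, so local arrival = 9:22 PM + 5:30 = 2:52 AM on Nov 17.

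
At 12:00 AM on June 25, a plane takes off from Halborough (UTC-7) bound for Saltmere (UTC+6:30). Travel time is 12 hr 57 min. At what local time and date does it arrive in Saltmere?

2:27 AM on June 26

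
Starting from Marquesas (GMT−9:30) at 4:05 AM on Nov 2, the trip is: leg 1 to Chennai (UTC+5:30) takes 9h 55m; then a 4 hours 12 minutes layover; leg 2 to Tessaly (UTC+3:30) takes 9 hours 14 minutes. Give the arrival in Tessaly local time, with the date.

4:26 PM on November 3

Convert departure to UTC: 4:05 AM + 9:30 = 1:35 PM UTC on Nov 2.
Add 9 hours and 55 minutes leg 1 → 11:30 PM UTC.
Add 4 hours and 12 minutes layover in Chennai → 3:42 AM UTC (Nov 3).
Add 9 hours 14 minutes leg 2 → 12:56 PM UTC.
Tessaly is UTC+3:30, so local arrival = 12:56 PM + 3:30 = 4:26 PM on Nov 3.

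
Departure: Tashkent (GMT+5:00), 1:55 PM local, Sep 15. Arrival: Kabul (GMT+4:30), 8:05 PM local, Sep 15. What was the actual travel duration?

6 hours 40 minutes

Kabul is 0:30 behind Tashkent.
Clock-face elapsed time (ignoring zones) is 6 hours 10 minutes.
Actual elapsed = 6 hours 10 minutes + 0:30 = 6 hours 40 minutes.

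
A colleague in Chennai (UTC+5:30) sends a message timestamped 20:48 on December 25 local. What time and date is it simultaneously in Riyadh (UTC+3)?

In UTC: 20:48 − 5:30 = 15:18 on Dec 25.
Riyadh is UTC+3:00: 15:18 + 3:00 = 18:18 on Dec 25.

18:18 on December 25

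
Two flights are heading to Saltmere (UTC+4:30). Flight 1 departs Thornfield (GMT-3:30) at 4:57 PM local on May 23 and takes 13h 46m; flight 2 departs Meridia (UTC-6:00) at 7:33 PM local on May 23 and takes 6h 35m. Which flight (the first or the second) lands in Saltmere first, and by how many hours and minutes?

the second, by 2 hours 5 minutes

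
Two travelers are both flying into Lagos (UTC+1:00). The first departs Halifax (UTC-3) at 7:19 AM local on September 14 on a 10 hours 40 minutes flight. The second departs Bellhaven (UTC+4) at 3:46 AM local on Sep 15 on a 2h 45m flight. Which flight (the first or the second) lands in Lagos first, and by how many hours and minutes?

Flight 1 in UTC: 7:19 AM + 3:00 = 10:19 AM on Sep 14.
+10 hours 40 minutes → arrive 8:59 PM UTC on Sep 14.
Flight 2 in UTC: 3:46 AM − 4:00 = 11:46 PM on Sep 14.
+2 hours 45 minutes → arrive 2:31 AM UTC on Sep 15.
Flight 1 lands earlier by 5 hours 32 minutes.

the first, by 5 hours 32 minutes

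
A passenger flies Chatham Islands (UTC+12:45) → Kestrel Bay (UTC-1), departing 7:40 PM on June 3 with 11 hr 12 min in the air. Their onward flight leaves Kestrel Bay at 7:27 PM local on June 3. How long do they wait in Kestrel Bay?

2 hours 20 minutes

Convert departure to UTC: 7:40 PM − 12:45 = 6:55 AM UTC on Jun 3.
Add 11 hours 12 minutes flight time → 6:07 PM UTC.
Kestrel Bay is UTC−1:00, so local arrival = 6:07 PM − 1:00 = 5:07 PM on Jun 3.
Layover = 7:27 PM − 5:07 PM = 2 hours 20 minutes.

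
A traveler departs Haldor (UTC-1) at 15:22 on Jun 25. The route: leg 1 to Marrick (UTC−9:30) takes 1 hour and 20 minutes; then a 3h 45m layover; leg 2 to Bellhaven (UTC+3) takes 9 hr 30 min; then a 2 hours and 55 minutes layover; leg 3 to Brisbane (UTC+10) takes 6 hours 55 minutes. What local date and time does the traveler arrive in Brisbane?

Convert departure to UTC: 15:22 + 1:00 = 16:22 UTC on Jun 25.
Add 1 hour and 20 minutes leg 1 → 17:42 UTC.
Add 3 hours 45 minutes layover in Marrick → 21:27 UTC.
Add 9 hours and 30 minutes leg 2 → 06:57 UTC (Jun 26).
Add 2 hours and 55 minutes layover in Bellhaven → 09:52 UTC.
Add 6 hours 55 minutes leg 3 → 16:47 UTC.
Brisbane is UTC+10:00, so local arrival = 16:47 + 10:00 = 02:47 on Jun 27.

02:47 on June 27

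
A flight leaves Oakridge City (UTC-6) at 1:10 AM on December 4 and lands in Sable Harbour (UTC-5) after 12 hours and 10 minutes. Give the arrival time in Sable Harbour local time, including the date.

Convert departure to UTC: 1:10 AM + 6:00 = 7:10 AM UTC on Dec 4.
Add 12 hours and 10 minutes travel time → 7:20 PM UTC.
Sable Harbour is UTC−5:00, so local arrival = 7:20 PM − 5:00 = 2:20 PM on Dec 4.

2:20 PM on December 4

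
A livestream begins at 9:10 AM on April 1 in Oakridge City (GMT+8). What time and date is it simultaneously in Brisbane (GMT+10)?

In UTC: 9:10 AM − 8:00 = 1:10 AM on Apr 1.
Brisbane is UTC+10:00: 1:10 AM + 10:00 = 11:10 AM on Apr 1.

11:10 AM on Apr 1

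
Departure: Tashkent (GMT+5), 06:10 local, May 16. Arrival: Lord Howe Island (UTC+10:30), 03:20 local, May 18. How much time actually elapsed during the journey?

39 hours 40 minutes

Lord Howe Island is 5:30 ahead of Tashkent.
Clock-face elapsed time (ignoring zones) is 45 hours 10 minutes.
Actual elapsed = 45 hours 10 minutes − 5:30 = 39 hours 40 minutes.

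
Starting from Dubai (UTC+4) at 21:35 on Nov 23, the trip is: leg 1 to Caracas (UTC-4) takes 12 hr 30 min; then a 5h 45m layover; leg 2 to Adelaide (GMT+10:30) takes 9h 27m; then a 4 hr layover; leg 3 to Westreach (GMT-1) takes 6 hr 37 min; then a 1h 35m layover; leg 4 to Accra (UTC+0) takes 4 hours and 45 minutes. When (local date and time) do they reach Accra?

14:14 on Nov 25

Convert departure to UTC: 21:35 − 4:00 = 17:35 UTC on Nov 23.
Add 12 hours and 30 minutes leg 1 → 06:05 UTC (Nov 24).
Add 5 hours 45 minutes layover in Caracas → 11:50 UTC.
Add 9 hours 27 minutes leg 2 → 21:17 UTC.
Add 4 hours layover in Adelaide → 01:17 UTC (Nov 25).
Add 6 hours and 37 minutes leg 3 → 07:54 UTC.
Add 1 hour 35 minutes layover in Westreach → 09:29 UTC.
Add 4 hours and 45 minutes leg 4 → 14:14 UTC.
Accra is UTC+0, so local arrival is the same: 14:14 on Nov 25.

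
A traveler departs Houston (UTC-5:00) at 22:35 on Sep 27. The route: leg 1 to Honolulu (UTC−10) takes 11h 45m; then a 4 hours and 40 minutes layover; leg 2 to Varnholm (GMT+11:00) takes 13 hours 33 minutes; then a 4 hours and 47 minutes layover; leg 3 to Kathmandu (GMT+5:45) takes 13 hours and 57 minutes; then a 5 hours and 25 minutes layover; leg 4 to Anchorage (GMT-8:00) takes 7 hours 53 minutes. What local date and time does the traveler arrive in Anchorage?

09:35 on September 30

Convert departure to UTC: 22:35 + 5:00 = 03:35 UTC on Sep 28.
Add 11 hours and 45 minutes leg 1 → 15:20 UTC.
Add 4 hours and 40 minutes layover in Honolulu → 20:00 UTC.
Add 13 hours 33 minutes leg 2 → 09:33 UTC (Sep 29).
Add 4 hours 47 minutes layover in Varnholm → 14:20 UTC.
Add 13 hours 57 minutes leg 3 → 04:17 UTC (Sep 30).
Add 5 hours and 25 minutes layover in Kathmandu → 09:42 UTC.
Add 7 hours and 53 minutes leg 4 → 17:35 UTC.
Anchorage is UTC−8:00, so local arrival = 17:35 − 8:00 = 09:35 on Sep 30.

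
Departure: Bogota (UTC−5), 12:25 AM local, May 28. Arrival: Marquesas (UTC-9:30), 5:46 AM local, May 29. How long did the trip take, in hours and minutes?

33 hours 51 minutes

Departure in UTC: 12:25 AM + 5:00 = 5:25 AM on May 28.
Arrival in UTC: 5:46 AM + 9:30 = 3:16 PM on May 29.
Elapsed = 3:16 PM − 5:25 AM (+1 day) = 33 hours 51 minutes.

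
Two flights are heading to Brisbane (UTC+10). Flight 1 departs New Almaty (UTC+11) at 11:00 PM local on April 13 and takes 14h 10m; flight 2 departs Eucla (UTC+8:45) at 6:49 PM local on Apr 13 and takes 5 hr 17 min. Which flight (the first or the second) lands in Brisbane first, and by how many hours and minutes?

Flight 1 in UTC: 11:00 PM − 11:00 = 12:00 PM on Apr 13.
+14 hours and 10 minutes → arrive 2:10 AM UTC on Apr 14.
Flight 2 in UTC: 6:49 PM − 8:45 = 10:04 AM on Apr 13.
+5 hours and 17 minutes → arrive 3:21 PM UTC on Apr 13.
Flight 2 lands earlier by 10 hours 49 minutes.

the second, by 10 hours 49 minutes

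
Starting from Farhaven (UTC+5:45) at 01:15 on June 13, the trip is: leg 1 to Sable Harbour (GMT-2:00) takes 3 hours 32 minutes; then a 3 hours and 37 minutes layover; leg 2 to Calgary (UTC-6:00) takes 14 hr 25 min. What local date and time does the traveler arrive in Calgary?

11:04 on June 13

Convert departure to UTC: 01:15 − 5:45 = 19:30 UTC on Jun 12.
Add 3 hours and 32 minutes leg 1 → 23:02 UTC.
Add 3 hours 37 minutes layover in Sable Harbour → 02:39 UTC (Jun 13).
Add 14 hours and 25 minutes leg 2 → 17:04 UTC.
Calgary is UTC−6:00, so local arrival = 17:04 − 6:00 = 11:04 on Jun 13.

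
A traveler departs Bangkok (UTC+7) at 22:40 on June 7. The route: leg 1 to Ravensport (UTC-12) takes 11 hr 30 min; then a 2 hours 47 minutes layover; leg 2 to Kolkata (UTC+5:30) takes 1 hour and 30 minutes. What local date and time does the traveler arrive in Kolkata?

Convert departure to UTC: 22:40 − 7:00 = 15:40 UTC on Jun 7.
Add 11 hours and 30 minutes leg 1 → 03:10 UTC (Jun 8).
Add 2 hours 47 minutes layover in Ravensport → 05:57 UTC.
Add 1 hour 30 minutes leg 2 → 07:27 UTC.
Kolkata is UTC+5:30, so local arrival = 07:27 + 5:30 = 12:57 on Jun 8.

12:57 on June 8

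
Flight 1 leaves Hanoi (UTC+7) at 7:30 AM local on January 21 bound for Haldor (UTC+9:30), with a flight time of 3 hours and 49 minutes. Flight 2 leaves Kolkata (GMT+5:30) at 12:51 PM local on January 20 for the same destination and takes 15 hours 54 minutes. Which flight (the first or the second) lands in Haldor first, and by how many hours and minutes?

Flight 1 in UTC: 7:30 AM − 7:00 = 12:30 AM on Jan 21.
+3 hours and 49 minutes → arrive 4:19 AM UTC on Jan 21.
Flight 2 in UTC: 12:51 PM − 5:30 = 7:21 AM on Jan 20.
+15 hours 54 minutes → arrive 11:15 PM UTC on Jan 20.
Flight 2 lands earlier by 5 hours 4 minutes.

the second, by 5 hours 4 minutes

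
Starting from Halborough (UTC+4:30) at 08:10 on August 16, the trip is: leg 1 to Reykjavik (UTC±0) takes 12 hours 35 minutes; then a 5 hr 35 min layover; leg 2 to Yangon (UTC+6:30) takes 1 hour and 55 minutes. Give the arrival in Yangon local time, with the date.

06:15 on Aug 17

Convert departure to UTC: 08:10 − 4:30 = 03:40 UTC on Aug 16.
Add 12 hours 35 minutes leg 1 → 16:15 UTC.
Add 5 hours and 35 minutes layover in Reykjavik → 21:50 UTC.
Add 1 hour 55 minutes leg 2 → 23:45 UTC.
Yangon is UTC+6:30, so local arrival = 23:45 + 6:30 = 06:15 on Aug 17.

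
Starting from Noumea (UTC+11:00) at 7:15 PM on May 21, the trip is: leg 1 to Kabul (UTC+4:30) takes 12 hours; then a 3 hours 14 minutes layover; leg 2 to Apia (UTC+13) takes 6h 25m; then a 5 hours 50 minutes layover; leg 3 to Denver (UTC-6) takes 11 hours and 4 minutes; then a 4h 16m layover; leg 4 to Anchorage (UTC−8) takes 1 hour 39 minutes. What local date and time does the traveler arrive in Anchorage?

Convert departure to UTC: 7:15 PM − 11:00 = 8:15 AM UTC on May 21.
Add 12 hours leg 1 → 8:15 PM UTC.
Add 3 hours 14 minutes layover in Kabul → 11:29 PM UTC.
Add 6 hours and 25 minutes leg 2 → 5:54 AM UTC (May 22).
Add 5 hours 50 minutes layover in Apia → 11:44 AM UTC.
Add 11 hours and 4 minutes leg 3 → 10:48 PM UTC.
Add 4 hours and 16 minutes layover in Denver → 3:04 AM UTC (May 23).
Add 1 hour and 39 minutes leg 4 → 4:43 AM UTC.
Anchorage is UTC−8:00, so local arrival = 4:43 AM − 8:00 = 8:43 PM on May 22.

8:43 PM on May 22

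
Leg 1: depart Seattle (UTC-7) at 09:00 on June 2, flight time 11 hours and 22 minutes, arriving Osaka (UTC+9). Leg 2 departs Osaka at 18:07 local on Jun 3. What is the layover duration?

5 hours 45 minutes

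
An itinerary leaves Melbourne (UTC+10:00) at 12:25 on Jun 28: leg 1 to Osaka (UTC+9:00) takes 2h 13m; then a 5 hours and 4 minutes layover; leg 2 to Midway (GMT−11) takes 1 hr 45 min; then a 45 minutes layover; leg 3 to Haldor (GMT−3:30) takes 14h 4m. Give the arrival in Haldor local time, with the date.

22:46 on June 28

Convert departure to UTC: 12:25 − 10:00 = 02:25 UTC on Jun 28.
Add 2 hours and 13 minutes leg 1 → 04:38 UTC.
Add 5 hours 4 minutes layover in Osaka → 09:42 UTC.
Add 1 hour 45 minutes leg 2 → 11:27 UTC.
Add 45 minutes layover in Midway → 12:12 UTC.
Add 14 hours 4 minutes leg 3 → 02:16 UTC (Jun 29).
Haldor is UTC−3:30, so local arrival = 02:16 − 3:30 = 22:46 on Jun 28.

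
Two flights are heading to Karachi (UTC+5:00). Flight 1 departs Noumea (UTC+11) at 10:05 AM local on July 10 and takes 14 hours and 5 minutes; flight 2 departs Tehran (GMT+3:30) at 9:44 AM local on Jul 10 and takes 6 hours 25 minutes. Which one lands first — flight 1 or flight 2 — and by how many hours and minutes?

Flight 1 in UTC: 10:05 AM − 11:00 = 11:05 PM on Jul 9.
+14 hours and 5 minutes → arrive 1:10 PM UTC on Jul 10.
Flight 2 in UTC: 9:44 AM − 3:30 = 6:14 AM on Jul 10.
+6 hours 25 minutes → arrive 12:39 PM UTC on Jul 10.
Flight 2 lands earlier by 31 minutes.

the second, by 31 minutes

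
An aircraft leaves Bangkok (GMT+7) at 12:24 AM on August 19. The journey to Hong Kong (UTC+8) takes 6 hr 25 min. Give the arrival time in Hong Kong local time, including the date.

7:49 AM on August 19

Hong Kong is 1:00 ahead of Bangkok.
After 6 hours and 25 minutes it is 6:49 AM in Bangkok.
Shift by the zone difference: 6:49 AM + 1:00 = 7:49 AM on Aug 19 in Hong Kong.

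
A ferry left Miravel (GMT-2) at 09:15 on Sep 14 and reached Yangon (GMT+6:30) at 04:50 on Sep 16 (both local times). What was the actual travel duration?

Departure in UTC: 09:15 + 2:00 = 11:15 on Sep 14.
Arrival in UTC: 04:50 − 6:30 = 22:20 on Sep 15.
Elapsed = 22:20 − 11:15 (+1 day) = 35 hours 5 minutes.

35 hours 5 minutes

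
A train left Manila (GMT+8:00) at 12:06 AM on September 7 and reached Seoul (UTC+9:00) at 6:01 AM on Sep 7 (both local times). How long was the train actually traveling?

4 hours 55 minutes

Seoul is 1:00 ahead of Manila.
Clock-face elapsed time (ignoring zones) is 5 hours 55 minutes.
Actual elapsed = 5 hours 55 minutes − 1:00 = 4 hours 55 minutes.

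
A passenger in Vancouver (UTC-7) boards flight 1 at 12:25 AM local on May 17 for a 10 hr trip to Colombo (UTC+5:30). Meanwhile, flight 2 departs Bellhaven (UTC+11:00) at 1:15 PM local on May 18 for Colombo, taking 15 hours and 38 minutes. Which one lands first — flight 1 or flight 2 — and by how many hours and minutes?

Flight 1 in UTC: 12:25 AM + 7:00 = 7:25 AM on May 17.
+10 hours → arrive 5:25 PM UTC on May 17.
Flight 2 in UTC: 1:15 PM − 11:00 = 2:15 AM on May 18.
+15 hours 38 minutes → arrive 5:53 PM UTC on May 18.
Flight 1 lands earlier by 24 hours 28 minutes.

the first, by 24 hours 28 minutes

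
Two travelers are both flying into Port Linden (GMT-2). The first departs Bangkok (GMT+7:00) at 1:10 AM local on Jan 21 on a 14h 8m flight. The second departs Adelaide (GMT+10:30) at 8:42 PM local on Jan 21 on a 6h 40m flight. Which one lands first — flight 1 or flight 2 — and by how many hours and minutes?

the first, by 8 hours 34 minutes

Flight 1 in UTC: 1:10 AM − 7:00 = 6:10 PM on Jan 20.
+14 hours 8 minutes → arrive 8:18 AM UTC on Jan 21.
Flight 2 in UTC: 8:42 PM − 10:30 = 10:12 AM on Jan 21.
+6 hours 40 minutes → arrive 4:52 PM UTC on Jan 21.
Flight 1 lands earlier by 8 hours 34 minutes.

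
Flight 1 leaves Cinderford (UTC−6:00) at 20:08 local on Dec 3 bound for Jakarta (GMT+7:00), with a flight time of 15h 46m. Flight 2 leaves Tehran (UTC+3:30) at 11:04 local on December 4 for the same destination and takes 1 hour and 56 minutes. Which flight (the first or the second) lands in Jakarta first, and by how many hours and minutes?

Flight 1 in UTC: 20:08 + 6:00 = 02:08 on Dec 4.
+15 hours and 46 minutes → arrive 17:54 UTC on Dec 4.
Flight 2 in UTC: 11:04 − 3:30 = 07:34 on Dec 4.
+1 hour and 56 minutes → arrive 09:30 UTC on Dec 4.
Flight 2 lands earlier by 8 hours 24 minutes.

the second, by 8 hours 24 minutes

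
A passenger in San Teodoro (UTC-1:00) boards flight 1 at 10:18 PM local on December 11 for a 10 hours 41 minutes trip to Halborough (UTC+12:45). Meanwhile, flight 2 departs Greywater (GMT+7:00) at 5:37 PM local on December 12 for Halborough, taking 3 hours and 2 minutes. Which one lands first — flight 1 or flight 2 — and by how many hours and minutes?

Flight 1 in UTC: 10:18 PM + 1:00 = 11:18 PM on Dec 11.
+10 hours and 41 minutes → arrive 9:59 AM UTC on Dec 12.
Flight 2 in UTC: 5:37 PM − 7:00 = 10:37 AM on Dec 12.
+3 hours 2 minutes → arrive 1:39 PM UTC on Dec 12.
Flight 1 lands earlier by 3 hours 40 minutes.

the first, by 3 hours 40 minutes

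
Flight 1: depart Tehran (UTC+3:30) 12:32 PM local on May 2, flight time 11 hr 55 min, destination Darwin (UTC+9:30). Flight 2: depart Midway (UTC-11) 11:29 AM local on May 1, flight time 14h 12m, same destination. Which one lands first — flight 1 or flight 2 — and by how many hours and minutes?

Flight 1 in UTC: 12:32 PM − 3:30 = 9:02 AM on May 2.
+11 hours 55 minutes → arrive 8:57 PM UTC on May 2.
Flight 2 in UTC: 11:29 AM + 11:00 = 10:29 PM on May 1.
+14 hours 12 minutes → arrive 12:41 PM UTC on May 2.
Flight 2 lands earlier by 8 hours 16 minutes.

the second, by 8 hours 16 minutes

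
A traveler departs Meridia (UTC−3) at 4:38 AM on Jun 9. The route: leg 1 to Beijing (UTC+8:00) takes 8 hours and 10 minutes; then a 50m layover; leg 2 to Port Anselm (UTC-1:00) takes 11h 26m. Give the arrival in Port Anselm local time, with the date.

3:04 AM on June 10

Convert departure to UTC: 4:38 AM + 3:00 = 7:38 AM UTC on Jun 9.
Add 8 hours and 10 minutes leg 1 → 3:48 PM UTC.
Add 50 minutes layover in Beijing → 4:38 PM UTC.
Add 11 hours and 26 minutes leg 2 → 4:04 AM UTC (Jun 10).
Port Anselm is UTC−1:00, so local arrival = 4:04 AM − 1:00 = 3:04 AM on Jun 10.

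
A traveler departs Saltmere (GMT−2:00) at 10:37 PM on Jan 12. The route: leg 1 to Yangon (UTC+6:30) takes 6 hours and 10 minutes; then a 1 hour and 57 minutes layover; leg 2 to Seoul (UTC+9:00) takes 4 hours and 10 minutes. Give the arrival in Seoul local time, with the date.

9:54 PM on January 13

Convert departure to UTC: 10:37 PM + 2:00 = 12:37 AM UTC on Jan 13.
Add 6 hours 10 minutes leg 1 → 6:47 AM UTC.
Add 1 hour 57 minutes layover in Yangon → 8:44 AM UTC.
Add 4 hours 10 minutes leg 2 → 12:54 PM UTC.
Seoul is UTC+9:00, so local arrival = 12:54 PM + 9:00 = 9:54 PM on Jan 13.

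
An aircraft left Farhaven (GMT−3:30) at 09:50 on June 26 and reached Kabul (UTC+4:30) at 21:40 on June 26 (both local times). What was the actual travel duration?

3 hours 50 minutes

Kabul is 8:00 ahead of Farhaven.
Clock-face elapsed time (ignoring zones) is 11 hours 50 minutes.
Actual elapsed = 11 hours 50 minutes − 8:00 = 3 hours 50 minutes.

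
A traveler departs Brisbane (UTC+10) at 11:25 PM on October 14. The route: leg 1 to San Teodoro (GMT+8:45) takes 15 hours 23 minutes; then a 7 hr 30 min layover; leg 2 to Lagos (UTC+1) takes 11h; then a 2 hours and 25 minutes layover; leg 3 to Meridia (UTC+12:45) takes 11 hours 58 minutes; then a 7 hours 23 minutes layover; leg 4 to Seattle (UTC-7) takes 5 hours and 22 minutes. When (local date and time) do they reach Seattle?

7:26 PM on October 16

Convert departure to UTC: 11:25 PM − 10:00 = 1:25 PM UTC on Oct 14.
Add 15 hours and 23 minutes leg 1 → 4:48 AM UTC (Oct 15).
Add 7 hours 30 minutes layover in San Teodoro → 12:18 PM UTC.
Add 11 hours leg 2 → 11:18 PM UTC.
Add 2 hours and 25 minutes layover in Lagos → 1:43 AM UTC (Oct 16).
Add 11 hours and 58 minutes leg 3 → 1:41 PM UTC.
Add 7 hours 23 minutes layover in Meridia → 9:04 PM UTC.
Add 5 hours 22 minutes leg 4 → 2:26 AM UTC (Oct 17).
Seattle is UTC−7:00, so local arrival = 2:26 AM − 7:00 = 7:26 PM on Oct 16.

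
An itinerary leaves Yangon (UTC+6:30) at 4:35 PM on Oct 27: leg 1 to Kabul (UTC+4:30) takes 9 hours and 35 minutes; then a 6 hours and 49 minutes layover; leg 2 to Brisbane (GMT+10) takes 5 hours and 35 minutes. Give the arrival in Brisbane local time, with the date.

Convert departure to UTC: 4:35 PM − 6:30 = 10:05 AM UTC on Oct 27.
Add 9 hours and 35 minutes leg 1 → 7:40 PM UTC.
Add 6 hours and 49 minutes layover in Kabul → 2:29 AM UTC (Oct 28).
Add 5 hours 35 minutes leg 2 → 8:04 AM UTC.
Brisbane is UTC+10:00, so local arrival = 8:04 AM + 10:00 = 6:04 PM on Oct 28.

6:04 PM on Oct 28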